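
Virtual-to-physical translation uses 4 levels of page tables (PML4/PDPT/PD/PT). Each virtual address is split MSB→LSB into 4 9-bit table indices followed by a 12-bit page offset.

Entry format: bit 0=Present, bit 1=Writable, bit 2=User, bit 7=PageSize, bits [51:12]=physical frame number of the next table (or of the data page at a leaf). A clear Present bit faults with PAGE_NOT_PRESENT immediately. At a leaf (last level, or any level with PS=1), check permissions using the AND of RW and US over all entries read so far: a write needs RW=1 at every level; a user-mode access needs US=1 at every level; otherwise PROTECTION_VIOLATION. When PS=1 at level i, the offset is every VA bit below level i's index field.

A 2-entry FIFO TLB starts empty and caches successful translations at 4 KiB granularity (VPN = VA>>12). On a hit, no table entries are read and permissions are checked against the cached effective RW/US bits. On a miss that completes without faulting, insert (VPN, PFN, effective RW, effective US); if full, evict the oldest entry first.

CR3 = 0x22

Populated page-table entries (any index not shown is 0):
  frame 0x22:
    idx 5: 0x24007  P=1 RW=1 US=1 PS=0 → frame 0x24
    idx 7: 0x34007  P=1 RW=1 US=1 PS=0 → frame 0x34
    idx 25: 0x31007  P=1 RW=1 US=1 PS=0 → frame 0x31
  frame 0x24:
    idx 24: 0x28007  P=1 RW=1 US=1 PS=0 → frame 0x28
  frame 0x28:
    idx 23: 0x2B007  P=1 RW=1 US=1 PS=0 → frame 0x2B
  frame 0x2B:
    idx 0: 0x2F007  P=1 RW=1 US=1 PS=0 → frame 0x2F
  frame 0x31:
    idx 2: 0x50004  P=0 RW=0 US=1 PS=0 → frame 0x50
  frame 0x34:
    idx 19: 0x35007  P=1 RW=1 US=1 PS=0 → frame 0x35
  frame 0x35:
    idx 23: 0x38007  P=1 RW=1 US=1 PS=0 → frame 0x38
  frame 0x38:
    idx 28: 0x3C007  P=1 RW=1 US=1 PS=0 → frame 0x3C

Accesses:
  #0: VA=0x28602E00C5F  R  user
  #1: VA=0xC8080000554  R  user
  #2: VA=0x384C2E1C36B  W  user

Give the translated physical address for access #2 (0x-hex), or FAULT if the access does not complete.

Walk each access:
#0 VA=0x28602E00C5F (r,user):
  L0: frame=0x22 idx=5 entry=0x24007 [P=1 RW=1 US=1 PS=0]
  L1: frame=0x24 idx=24 entry=0x28007 [P=1 RW=1 US=1 PS=0]
  L2: frame=0x28 idx=23 entry=0x2B007 [P=1 RW=1 US=1 PS=0]
  L3: frame=0x2B idx=0 entry=0x2F007 [P=1 RW=1 US=1 PS=0]
  ⇒ phys 0x2FC5F  [4 reads]
#1 VA=0xC8080000554 (r,user):
  L0: frame=0x22 idx=25 entry=0x31007 [P=1 RW=1 US=1 PS=0]
  L1: frame=0x31 idx=2 entry=0x50004 [P=0 RW=0 US=1 PS=0]
  ✗ PAGE_NOT_PRESENT  [2 reads]
#2 VA=0x384C2E1C36B (w,user):
  L0: frame=0x22 idx=7 entry=0x34007 [P=1 RW=1 US=1 PS=0]
  L1: frame=0x34 idx=19 entry=0x35007 [P=1 RW=1 US=1 PS=0]
  L2: frame=0x35 idx=23 entry=0x38007 [P=1 RW=1 US=1 PS=0]
  L3: frame=0x38 idx=28 entry=0x3C007 [P=1 RW=1 US=1 PS=0]
  ⇒ phys 0x3C36B  [4 reads]

Access #2 PA: 0x3C36B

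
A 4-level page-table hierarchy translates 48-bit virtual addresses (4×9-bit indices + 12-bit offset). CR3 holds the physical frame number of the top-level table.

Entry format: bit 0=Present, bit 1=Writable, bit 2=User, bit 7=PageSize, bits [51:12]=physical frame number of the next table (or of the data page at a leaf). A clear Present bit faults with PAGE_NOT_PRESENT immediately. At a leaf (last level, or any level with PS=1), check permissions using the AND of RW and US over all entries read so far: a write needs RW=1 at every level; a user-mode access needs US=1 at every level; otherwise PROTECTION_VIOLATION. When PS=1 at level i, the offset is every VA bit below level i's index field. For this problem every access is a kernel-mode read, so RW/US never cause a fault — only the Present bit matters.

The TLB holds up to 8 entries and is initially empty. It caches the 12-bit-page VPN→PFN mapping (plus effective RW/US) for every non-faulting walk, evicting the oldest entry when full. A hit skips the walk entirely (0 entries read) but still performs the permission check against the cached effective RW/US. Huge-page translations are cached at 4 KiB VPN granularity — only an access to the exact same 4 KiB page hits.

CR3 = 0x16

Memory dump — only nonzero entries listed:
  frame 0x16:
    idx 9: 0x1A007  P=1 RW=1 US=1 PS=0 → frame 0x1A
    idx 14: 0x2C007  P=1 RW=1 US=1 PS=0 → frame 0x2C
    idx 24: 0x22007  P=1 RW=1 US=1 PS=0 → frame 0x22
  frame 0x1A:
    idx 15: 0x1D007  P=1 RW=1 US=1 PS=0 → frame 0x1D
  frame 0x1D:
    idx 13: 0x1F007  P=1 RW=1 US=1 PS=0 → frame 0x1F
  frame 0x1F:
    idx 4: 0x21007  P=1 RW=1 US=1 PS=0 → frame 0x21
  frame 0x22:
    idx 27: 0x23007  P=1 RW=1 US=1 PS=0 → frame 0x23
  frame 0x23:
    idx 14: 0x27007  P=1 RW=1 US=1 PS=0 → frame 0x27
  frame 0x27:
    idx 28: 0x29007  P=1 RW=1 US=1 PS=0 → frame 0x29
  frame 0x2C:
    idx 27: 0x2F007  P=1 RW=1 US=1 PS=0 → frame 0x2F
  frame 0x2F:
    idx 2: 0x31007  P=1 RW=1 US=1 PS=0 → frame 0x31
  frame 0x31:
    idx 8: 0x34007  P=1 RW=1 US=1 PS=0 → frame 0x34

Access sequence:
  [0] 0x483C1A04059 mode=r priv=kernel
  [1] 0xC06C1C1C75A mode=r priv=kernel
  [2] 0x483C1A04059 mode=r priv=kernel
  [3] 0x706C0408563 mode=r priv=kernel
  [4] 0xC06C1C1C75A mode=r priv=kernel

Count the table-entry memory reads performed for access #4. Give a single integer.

Walk each access:
#0 VA=0x483C1A04059 (r,kernel):
  [0] read 0x16 idx=9: raw=0x1A007 flags P=1 W=1 U=1 S=0
  [1] read 0x1A idx=15: raw=0x1D007 flags P=1 W=1 U=1 S=0
  [2] read 0x1D idx=13: raw=0x1F007 flags P=1 W=1 U=1 S=0
  [3] read 0x1F idx=4: raw=0x21007 flags P=1 W=1 U=1 S=0
  → PA=0x21059  (4 entries read)
#1 VA=0xC06C1C1C75A (r,kernel):
  [0] read 0x16 idx=24: raw=0x22007 flags P=1 W=1 U=1 S=0
  [1] read 0x22 idx=27: raw=0x23007 flags P=1 W=1 U=1 S=0
  [2] read 0x23 idx=14: raw=0x27007 flags P=1 W=1 U=1 S=0
  [3] read 0x27 idx=28: raw=0x29007 flags P=1 W=1 U=1 S=0
  → PA=0x2975A  (4 entries read)
#2 VA=0x483C1A04059 (r,kernel):
  TLB hit vpn=0x483C1A04 → PA=0x21059
#3 VA=0x706C0408563 (r,kernel):
  [0] read 0x16 idx=14: raw=0x2C007 flags P=1 W=1 U=1 S=0
  [1] read 0x2C idx=27: raw=0x2F007 flags P=1 W=1 U=1 S=0
  [2] read 0x2F idx=2: raw=0x31007 flags P=1 W=1 U=1 S=0
  [3] read 0x31 idx=8: raw=0x34007 flags P=1 W=1 U=1 S=0
  → PA=0x34563  (4 entries read)
#4 VA=0xC06C1C1C75A (r,kernel):
  TLB hit vpn=0xC06C1C1C → PA=0x2975A

Entries read for #4: 0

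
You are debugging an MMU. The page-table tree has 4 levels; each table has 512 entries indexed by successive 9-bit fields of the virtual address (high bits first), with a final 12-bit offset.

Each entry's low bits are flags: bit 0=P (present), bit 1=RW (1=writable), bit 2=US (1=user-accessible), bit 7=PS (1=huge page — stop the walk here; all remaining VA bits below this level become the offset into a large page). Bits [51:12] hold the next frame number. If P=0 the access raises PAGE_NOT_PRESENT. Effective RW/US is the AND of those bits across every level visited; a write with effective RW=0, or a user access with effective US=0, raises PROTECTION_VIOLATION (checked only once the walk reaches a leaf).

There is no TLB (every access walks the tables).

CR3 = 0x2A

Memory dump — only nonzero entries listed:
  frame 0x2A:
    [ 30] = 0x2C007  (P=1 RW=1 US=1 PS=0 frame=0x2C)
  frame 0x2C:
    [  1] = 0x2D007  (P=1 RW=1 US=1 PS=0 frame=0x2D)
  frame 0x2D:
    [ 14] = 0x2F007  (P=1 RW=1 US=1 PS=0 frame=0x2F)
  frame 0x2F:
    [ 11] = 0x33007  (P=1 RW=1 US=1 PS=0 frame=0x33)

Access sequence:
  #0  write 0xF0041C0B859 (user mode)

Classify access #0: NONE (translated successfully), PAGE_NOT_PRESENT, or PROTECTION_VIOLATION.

Per-access translation:
#0 VA=0xF0041C0B859 (w,user):
  L0 @0x2A[30] → 0x2C007  P=1,RW=1,US=1,PS=0
  L1 @0x2C[1] → 0x2D007  P=1,RW=1,US=1,PS=0
  L2 @0x2D[14] → 0x2F007  P=1,RW=1,US=1,PS=0
  L3 @0x2F[11] → 0x33007  P=1,RW=1,US=1,PS=0
  ✓ 0x33859  — 4 lookups

Access #0 fault: NONE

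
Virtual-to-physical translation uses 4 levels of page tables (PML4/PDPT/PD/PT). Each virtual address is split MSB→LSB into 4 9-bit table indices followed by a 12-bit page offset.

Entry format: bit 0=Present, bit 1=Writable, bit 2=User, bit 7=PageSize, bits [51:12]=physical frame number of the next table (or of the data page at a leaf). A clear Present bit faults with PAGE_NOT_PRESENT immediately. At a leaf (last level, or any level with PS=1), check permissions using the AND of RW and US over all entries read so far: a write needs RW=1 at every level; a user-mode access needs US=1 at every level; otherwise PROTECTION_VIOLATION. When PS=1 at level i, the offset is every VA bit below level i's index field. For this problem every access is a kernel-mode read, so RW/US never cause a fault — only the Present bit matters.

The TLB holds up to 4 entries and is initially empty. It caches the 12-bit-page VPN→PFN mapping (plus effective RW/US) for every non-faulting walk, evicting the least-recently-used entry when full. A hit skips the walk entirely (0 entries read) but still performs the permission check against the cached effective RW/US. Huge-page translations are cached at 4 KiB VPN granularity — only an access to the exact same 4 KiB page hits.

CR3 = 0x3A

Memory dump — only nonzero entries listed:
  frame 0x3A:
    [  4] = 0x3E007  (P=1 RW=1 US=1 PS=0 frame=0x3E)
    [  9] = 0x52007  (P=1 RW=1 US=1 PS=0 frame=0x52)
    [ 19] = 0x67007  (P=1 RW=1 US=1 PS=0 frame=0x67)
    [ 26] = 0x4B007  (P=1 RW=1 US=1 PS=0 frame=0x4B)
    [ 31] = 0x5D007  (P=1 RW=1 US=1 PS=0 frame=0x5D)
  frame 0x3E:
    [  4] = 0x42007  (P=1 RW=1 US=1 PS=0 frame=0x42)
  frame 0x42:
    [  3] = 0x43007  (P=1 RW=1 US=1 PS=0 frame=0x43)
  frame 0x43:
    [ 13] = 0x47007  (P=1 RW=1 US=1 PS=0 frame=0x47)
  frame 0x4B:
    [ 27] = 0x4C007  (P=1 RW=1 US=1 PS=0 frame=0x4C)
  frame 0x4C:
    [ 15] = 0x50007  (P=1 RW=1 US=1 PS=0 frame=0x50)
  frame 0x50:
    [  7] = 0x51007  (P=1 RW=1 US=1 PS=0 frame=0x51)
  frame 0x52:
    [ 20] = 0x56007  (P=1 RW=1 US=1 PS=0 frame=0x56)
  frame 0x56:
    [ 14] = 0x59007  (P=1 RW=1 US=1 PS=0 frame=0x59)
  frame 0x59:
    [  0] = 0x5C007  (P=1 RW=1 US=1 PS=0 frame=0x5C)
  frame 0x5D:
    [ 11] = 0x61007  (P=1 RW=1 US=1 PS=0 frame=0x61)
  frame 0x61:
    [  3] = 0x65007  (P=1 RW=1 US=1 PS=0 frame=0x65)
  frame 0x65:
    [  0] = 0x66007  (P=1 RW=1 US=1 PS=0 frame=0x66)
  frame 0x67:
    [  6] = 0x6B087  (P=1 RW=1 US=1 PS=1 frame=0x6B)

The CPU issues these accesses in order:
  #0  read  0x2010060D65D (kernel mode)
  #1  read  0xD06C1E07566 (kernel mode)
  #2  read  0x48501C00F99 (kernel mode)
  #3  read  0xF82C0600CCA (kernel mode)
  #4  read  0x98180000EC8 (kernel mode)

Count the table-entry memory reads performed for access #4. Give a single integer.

Walk each access:
#0 VA=0x2010060D65D (r,kernel):
  [0] read 0x3A idx=4: raw=0x3E007 flags P=1 W=1 U=1 S=0
  [1] read 0x3E idx=4: raw=0x42007 flags P=1 W=1 U=1 S=0
  [2] read 0x42 idx=3: raw=0x43007 flags P=1 W=1 U=1 S=0
  [3] read 0x43 idx=13: raw=0x47007 flags P=1 W=1 U=1 S=0
  ⇒ phys 0x4765D  [4 reads]
#1 VA=0xD06C1E07566 (r,kernel):
  [0] read 0x3A idx=26: raw=0x4B007 flags P=1 W=1 U=1 S=0
  [1] read 0x4B idx=27: raw=0x4C007 flags P=1 W=1 U=1 S=0
  [2] read 0x4C idx=15: raw=0x50007 flags P=1 W=1 U=1 S=0
  [3] read 0x50 idx=7: raw=0x51007 flags P=1 W=1 U=1 S=0
  ⇒ phys 0x51566  [4 reads]
#2 VA=0x48501C00F99 (r,kernel):
  [0] read 0x3A idx=9: raw=0x52007 flags P=1 W=1 U=1 S=0
  [1] read 0x52 idx=20: raw=0x56007 flags P=1 W=1 U=1 S=0
  [2] read 0x56 idx=14: raw=0x59007 flags P=1 W=1 U=1 S=0
  [3] read 0x59 idx=0: raw=0x5C007 flags P=1 W=1 U=1 S=0
  ⇒ phys 0x5CF99  [4 reads]
#3 VA=0xF82C0600CCA (r,kernel):
  [0] read 0x3A idx=31: raw=0x5D007 flags P=1 W=1 U=1 S=0
  [1] read 0x5D idx=11: raw=0x61007 flags P=1 W=1 U=1 S=0
  [2] read 0x61 idx=3: raw=0x65007 flags P=1 W=1 U=1 S=0
  [3] read 0x65 idx=0: raw=0x66007 flags P=1 W=1 U=1 S=0
  ⇒ phys 0x66CCA  [4 reads]
#4 VA=0x98180000EC8 (r,kernel):
  [0] read 0x3A idx=19: raw=0x67007 flags P=1 W=1 U=1 S=0
  [1] read 0x67 idx=6: raw=0x6B087 flags P=1 W=1 U=1 S=1
  ⇒ phys 0x6BEC8 (huge @L1)  [2 reads]

Entries read for #4: 2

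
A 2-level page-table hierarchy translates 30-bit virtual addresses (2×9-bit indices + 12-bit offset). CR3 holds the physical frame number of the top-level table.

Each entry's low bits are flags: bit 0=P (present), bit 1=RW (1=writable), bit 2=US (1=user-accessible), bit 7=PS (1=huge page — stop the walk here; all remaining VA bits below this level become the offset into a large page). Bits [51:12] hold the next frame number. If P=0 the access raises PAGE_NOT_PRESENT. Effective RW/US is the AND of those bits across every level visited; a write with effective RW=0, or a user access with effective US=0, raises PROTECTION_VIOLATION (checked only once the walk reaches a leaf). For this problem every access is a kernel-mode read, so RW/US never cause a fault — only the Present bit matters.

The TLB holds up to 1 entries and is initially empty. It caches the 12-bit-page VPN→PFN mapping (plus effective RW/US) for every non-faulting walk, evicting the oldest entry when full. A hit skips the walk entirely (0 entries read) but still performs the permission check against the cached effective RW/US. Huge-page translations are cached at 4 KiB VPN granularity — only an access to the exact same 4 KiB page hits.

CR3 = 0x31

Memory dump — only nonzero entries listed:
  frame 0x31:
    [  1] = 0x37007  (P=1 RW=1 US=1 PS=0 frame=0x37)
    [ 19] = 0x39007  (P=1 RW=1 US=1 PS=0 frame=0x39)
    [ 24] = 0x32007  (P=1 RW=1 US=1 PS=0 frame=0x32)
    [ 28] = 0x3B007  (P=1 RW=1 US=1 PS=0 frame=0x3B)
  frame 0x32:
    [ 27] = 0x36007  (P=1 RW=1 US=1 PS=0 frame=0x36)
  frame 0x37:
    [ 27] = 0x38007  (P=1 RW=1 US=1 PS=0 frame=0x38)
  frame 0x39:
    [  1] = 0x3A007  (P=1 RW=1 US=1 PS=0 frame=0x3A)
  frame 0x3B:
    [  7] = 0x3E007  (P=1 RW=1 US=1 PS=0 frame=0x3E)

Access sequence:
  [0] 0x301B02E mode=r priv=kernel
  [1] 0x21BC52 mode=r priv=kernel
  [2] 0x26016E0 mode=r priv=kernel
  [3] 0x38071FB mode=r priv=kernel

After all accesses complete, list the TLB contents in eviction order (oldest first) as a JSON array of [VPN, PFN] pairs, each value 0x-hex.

Per-access translation:
#0 VA=0x301B02E (r,kernel):
  L0: frame=0x31 idx=24 entry=0x32007 [P=1 RW=1 US=1 PS=0]
  L1: frame=0x32 idx=27 entry=0x36007 [P=1 RW=1 US=1 PS=0]
  → PA=0x3602E  (2 entries read)
#1 VA=0x21BC52 (r,kernel):
  L0: frame=0x31 idx=1 entry=0x37007 [P=1 RW=1 US=1 PS=0]
  L1: frame=0x37 idx=27 entry=0x38007 [P=1 RW=1 US=1 PS=0]
  → PA=0x38C52  (2 entries read)
#2 VA=0x26016E0 (r,kernel):
  L0: frame=0x31 idx=19 entry=0x39007 [P=1 RW=1 US=1 PS=0]
  L1: frame=0x39 idx=1 entry=0x3A007 [P=1 RW=1 US=1 PS=0]
  → PA=0x3A6E0  (2 entries read)
#3 VA=0x38071FB (r,kernel):
  L0: frame=0x31 idx=28 entry=0x3B007 [P=1 RW=1 US=1 PS=0]
  L1: frame=0x3B idx=7 entry=0x3E007 [P=1 RW=1 US=1 PS=0]
  → PA=0x3E1FB  (2 entries read)

TLB: [["0x3807", "0x3E"]]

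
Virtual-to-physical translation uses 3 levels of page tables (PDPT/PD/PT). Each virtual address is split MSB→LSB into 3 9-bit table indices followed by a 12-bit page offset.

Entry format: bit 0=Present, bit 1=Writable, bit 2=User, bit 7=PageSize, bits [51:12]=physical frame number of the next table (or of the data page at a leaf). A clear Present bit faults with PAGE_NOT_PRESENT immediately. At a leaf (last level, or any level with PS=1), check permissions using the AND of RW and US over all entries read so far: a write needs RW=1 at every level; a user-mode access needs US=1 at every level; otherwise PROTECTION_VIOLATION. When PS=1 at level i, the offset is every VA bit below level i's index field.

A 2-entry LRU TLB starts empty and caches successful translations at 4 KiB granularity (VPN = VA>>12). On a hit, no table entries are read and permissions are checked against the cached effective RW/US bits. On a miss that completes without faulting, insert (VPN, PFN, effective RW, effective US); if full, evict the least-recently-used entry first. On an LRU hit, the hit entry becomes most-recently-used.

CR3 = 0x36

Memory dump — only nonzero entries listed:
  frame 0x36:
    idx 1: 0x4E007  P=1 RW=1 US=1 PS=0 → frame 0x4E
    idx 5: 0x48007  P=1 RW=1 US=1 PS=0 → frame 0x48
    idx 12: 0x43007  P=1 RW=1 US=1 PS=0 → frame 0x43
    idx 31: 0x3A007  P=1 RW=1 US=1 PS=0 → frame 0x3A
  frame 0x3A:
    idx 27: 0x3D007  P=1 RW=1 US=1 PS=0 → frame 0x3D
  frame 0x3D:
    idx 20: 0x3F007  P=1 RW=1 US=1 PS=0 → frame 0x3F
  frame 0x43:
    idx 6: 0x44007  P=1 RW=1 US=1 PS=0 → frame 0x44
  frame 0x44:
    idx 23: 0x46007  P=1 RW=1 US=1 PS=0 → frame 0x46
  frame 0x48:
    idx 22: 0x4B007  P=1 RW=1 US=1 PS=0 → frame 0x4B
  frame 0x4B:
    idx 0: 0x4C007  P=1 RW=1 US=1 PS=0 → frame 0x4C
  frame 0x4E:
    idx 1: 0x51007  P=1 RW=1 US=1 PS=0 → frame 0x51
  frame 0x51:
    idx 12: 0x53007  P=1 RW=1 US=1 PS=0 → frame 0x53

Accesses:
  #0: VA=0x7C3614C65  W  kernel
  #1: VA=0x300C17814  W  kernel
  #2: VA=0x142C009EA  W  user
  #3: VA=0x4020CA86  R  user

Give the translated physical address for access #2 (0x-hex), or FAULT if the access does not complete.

Per-access translation:
#0 VA=0x7C3614C65 (w,kernel):
  lvl0: tbl 0x36, slot 31 ⇒ 0x3A007 (P1/RW1/US1/PS0)
  lvl1: tbl 0x3A, slot 27 ⇒ 0x3D007 (P1/RW1/US1/PS0)
  lvl2: tbl 0x3D, slot 20 ⇒ 0x3F007 (P1/RW1/US1/PS0)
  ⇒ phys 0x3FC65  [3 reads]
#1 VA=0x300C17814 (w,kernel):
  lvl0: tbl 0x36, slot 12 ⇒ 0x43007 (P1/RW1/US1/PS0)
  lvl1: tbl 0x43, slot 6 ⇒ 0x44007 (P1/RW1/US1/PS0)
  lvl2: tbl 0x44, slot 23 ⇒ 0x46007 (P1/RW1/US1/PS0)
  ⇒ phys 0x46814  [3 reads]
#2 VA=0x142C009EA (w,user):
  lvl0: tbl 0x36, slot 5 ⇒ 0x48007 (P1/RW1/US1/PS0)
  lvl1: tbl 0x48, slot 22 ⇒ 0x4B007 (P1/RW1/US1/PS0)
  lvl2: tbl 0x4B, slot 0 ⇒ 0x4C007 (P1/RW1/US1/PS0)
  ⇒ phys 0x4C9EA  [3 reads]
#3 VA=0x4020CA86 (r,user):
  lvl0: tbl 0x36, slot 1 ⇒ 0x4E007 (P1/RW1/US1/PS0)
  lvl1: tbl 0x4E, slot 1 ⇒ 0x51007 (P1/RW1/US1/PS0)
  lvl2: tbl 0x51, slot 12 ⇒ 0x53007 (P1/RW1/US1/PS0)
  ⇒ phys 0x53A86  [3 reads]

Access #2 PA: 0x4C9EA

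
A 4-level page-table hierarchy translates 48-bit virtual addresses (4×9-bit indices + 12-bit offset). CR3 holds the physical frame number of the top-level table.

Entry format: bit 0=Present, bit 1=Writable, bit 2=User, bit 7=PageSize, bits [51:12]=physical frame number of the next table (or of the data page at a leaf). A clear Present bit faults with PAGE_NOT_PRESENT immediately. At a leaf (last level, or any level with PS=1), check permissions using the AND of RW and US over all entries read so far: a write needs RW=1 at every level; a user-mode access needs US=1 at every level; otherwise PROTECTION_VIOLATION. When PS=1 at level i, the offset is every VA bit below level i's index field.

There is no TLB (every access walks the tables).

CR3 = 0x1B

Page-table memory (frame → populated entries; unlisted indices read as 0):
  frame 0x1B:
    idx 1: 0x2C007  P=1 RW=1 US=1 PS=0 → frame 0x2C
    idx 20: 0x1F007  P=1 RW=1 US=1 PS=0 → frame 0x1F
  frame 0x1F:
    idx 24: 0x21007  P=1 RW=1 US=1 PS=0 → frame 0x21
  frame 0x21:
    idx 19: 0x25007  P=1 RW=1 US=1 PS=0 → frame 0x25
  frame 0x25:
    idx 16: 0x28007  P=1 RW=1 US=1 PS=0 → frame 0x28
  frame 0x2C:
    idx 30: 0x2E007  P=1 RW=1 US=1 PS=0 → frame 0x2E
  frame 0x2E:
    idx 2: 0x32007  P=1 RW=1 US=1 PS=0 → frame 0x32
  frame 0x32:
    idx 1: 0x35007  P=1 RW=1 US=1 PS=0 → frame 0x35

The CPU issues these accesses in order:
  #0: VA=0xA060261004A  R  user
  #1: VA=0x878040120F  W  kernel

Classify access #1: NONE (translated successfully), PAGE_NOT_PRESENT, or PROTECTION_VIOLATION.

Trace:
#0 VA=0xA060261004A (r,user):
  lvl0: tbl 0x1B, slot 20 ⇒ 0x1F007 (P1/RW1/US1/PS0)
  lvl1: tbl 0x1F, slot 24 ⇒ 0x21007 (P1/RW1/US1/PS0)
  lvl2: tbl 0x21, slot 19 ⇒ 0x25007 (P1/RW1/US1/PS0)
  lvl3: tbl 0x25, slot 16 ⇒ 0x28007 (P1/RW1/US1/PS0)
  ⇒ phys 0x2804A  [4 reads]
#1 VA=0x878040120F (w,kernel):
  lvl0: tbl 0x1B, slot 1 ⇒ 0x2C007 (P1/RW1/US1/PS0)
  lvl1: tbl 0x2C, slot 30 ⇒ 0x2E007 (P1/RW1/US1/PS0)
  lvl2: tbl 0x2E, slot 2 ⇒ 0x32007 (P1/RW1/US1/PS0)
  lvl3: tbl 0x32, slot 1 ⇒ 0x35007 (P1/RW1/US1/PS0)
  ⇒ phys 0x3520F  [4 reads]

Access #1 fault: NONE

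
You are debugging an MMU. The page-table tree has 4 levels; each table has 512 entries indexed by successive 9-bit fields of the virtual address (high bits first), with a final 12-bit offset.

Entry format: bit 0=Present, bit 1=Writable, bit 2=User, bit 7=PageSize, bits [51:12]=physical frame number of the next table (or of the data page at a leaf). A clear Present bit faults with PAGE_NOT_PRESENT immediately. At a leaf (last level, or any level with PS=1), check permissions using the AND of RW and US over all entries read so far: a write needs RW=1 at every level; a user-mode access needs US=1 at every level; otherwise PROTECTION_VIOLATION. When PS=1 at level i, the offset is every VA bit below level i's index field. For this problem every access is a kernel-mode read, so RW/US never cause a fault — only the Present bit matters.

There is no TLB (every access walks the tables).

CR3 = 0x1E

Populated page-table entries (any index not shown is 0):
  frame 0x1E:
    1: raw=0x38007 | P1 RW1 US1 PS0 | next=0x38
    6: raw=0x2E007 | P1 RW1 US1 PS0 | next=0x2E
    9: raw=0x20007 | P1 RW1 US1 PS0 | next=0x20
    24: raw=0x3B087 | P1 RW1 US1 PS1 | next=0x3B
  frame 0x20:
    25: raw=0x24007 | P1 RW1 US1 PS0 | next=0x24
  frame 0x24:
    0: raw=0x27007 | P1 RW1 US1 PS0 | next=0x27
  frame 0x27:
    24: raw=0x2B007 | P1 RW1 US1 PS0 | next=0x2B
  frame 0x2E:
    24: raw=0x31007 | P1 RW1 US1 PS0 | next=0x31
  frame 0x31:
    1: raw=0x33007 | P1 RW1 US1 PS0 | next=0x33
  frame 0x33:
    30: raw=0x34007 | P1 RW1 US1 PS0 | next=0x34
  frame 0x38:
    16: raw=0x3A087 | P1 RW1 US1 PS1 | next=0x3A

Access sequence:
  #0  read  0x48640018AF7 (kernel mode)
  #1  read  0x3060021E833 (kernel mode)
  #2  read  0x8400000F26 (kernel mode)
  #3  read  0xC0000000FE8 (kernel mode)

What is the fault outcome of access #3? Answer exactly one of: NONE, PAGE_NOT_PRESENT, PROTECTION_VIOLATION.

Per-access translation:
#0 VA=0x48640018AF7 (r,kernel):
  L0: frame=0x1E idx=9 entry=0x20007 [P=1 RW=1 US=1 PS=0]
  L1: frame=0x20 idx=25 entry=0x24007 [P=1 RW=1 US=1 PS=0]
  L2: frame=0x24 idx=0 entry=0x27007 [P=1 RW=1 US=1 PS=0]
  L3: frame=0x27 idx=24 entry=0x2B007 [P=1 RW=1 US=1 PS=0]
  → PA=0x2BAF7  (4 entries read)
#1 VA=0x3060021E833 (r,kernel):
  L0: frame=0x1E idx=6 entry=0x2E007 [P=1 RW=1 US=1 PS=0]
  L1: frame=0x2E idx=24 entry=0x31007 [P=1 RW=1 US=1 PS=0]
  L2: frame=0x31 idx=1 entry=0x33007 [P=1 RW=1 US=1 PS=0]
  L3: frame=0x33 idx=30 entry=0x34007 [P=1 RW=1 US=1 PS=0]
  → PA=0x34833  (4 entries read)
#2 VA=0x8400000F26 (r,kernel):
  L0: frame=0x1E idx=1 entry=0x38007 [P=1 RW=1 US=1 PS=0]
  L1: frame=0x38 idx=16 entry=0x3A087 [P=1 RW=1 US=1 PS=1]
  → PA=0x3AF26 (huge @L1)  (2 entries read)
#3 VA=0xC0000000FE8 (r,kernel):
  L0: frame=0x1E idx=24 entry=0x3B087 [P=1 RW=1 US=1 PS=1]
  → PA=0x3BFE8 (huge @L0)  (1 entries read)

Access #3 fault: NONE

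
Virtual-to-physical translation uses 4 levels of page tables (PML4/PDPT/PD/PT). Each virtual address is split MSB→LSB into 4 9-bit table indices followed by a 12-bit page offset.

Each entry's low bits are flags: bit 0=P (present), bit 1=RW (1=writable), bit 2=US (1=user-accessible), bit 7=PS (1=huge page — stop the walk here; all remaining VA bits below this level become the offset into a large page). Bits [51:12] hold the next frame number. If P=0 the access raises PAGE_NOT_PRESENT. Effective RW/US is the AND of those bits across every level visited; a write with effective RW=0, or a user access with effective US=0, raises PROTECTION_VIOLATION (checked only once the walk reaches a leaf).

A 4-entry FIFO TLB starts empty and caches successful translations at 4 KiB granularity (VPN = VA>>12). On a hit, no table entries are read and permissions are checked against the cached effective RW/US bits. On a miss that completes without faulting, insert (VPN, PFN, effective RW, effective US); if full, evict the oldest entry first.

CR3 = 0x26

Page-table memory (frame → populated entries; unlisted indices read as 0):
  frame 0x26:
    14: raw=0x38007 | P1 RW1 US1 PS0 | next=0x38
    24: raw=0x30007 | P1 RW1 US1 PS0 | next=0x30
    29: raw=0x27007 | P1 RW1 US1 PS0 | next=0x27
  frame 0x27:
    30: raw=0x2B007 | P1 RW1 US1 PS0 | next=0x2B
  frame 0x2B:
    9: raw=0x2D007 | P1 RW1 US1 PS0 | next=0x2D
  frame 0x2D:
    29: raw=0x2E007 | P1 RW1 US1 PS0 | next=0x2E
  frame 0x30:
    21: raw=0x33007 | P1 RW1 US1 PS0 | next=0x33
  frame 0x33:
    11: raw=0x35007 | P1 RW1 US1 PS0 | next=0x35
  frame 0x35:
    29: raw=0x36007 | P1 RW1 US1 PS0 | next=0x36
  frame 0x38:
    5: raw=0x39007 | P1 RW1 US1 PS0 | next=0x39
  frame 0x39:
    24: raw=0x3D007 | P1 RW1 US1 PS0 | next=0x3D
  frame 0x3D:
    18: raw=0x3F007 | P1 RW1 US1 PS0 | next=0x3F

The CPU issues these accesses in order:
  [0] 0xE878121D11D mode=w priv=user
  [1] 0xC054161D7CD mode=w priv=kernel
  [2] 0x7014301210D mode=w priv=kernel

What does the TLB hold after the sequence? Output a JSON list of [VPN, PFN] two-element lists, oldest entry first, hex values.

Walk each access:
#0 VA=0xE878121D11D (w,user):
  lvl0: tbl 0x26, slot 29 ⇒ 0x27007 (P1/RW1/US1/PS0)
  lvl1: tbl 0x27, slot 30 ⇒ 0x2B007 (P1/RW1/US1/PS0)
  lvl2: tbl 0x2B, slot 9 ⇒ 0x2D007 (P1/RW1/US1/PS0)
  lvl3: tbl 0x2D, slot 29 ⇒ 0x2E007 (P1/RW1/US1/PS0)
  ⇒ phys 0x2E11D  [4 reads]
#1 VA=0xC054161D7CD (w,kernel):
  lvl0: tbl 0x26, slot 24 ⇒ 0x30007 (P1/RW1/US1/PS0)
  lvl1: tbl 0x30, slot 21 ⇒ 0x33007 (P1/RW1/US1/PS0)
  lvl2: tbl 0x33, slot 11 ⇒ 0x35007 (P1/RW1/US1/PS0)
  lvl3: tbl 0x35, slot 29 ⇒ 0x36007 (P1/RW1/US1/PS0)
  ⇒ phys 0x367CD  [4 reads]
#2 VA=0x7014301210D (w,kernel):
  lvl0: tbl 0x26, slot 14 ⇒ 0x38007 (P1/RW1/US1/PS0)
  lvl1: tbl 0x38, slot 5 ⇒ 0x39007 (P1/RW1/US1/PS0)
  lvl2: tbl 0x39, slot 24 ⇒ 0x3D007 (P1/RW1/US1/PS0)
  lvl3: tbl 0x3D, slot 18 ⇒ 0x3F007 (P1/RW1/US1/PS0)
  ⇒ phys 0x3F10D  [4 reads]

TLB: [["0xE878121D", "0x2E"], ["0xC054161D", "0x36"], ["0x70143012", "0x3F"]]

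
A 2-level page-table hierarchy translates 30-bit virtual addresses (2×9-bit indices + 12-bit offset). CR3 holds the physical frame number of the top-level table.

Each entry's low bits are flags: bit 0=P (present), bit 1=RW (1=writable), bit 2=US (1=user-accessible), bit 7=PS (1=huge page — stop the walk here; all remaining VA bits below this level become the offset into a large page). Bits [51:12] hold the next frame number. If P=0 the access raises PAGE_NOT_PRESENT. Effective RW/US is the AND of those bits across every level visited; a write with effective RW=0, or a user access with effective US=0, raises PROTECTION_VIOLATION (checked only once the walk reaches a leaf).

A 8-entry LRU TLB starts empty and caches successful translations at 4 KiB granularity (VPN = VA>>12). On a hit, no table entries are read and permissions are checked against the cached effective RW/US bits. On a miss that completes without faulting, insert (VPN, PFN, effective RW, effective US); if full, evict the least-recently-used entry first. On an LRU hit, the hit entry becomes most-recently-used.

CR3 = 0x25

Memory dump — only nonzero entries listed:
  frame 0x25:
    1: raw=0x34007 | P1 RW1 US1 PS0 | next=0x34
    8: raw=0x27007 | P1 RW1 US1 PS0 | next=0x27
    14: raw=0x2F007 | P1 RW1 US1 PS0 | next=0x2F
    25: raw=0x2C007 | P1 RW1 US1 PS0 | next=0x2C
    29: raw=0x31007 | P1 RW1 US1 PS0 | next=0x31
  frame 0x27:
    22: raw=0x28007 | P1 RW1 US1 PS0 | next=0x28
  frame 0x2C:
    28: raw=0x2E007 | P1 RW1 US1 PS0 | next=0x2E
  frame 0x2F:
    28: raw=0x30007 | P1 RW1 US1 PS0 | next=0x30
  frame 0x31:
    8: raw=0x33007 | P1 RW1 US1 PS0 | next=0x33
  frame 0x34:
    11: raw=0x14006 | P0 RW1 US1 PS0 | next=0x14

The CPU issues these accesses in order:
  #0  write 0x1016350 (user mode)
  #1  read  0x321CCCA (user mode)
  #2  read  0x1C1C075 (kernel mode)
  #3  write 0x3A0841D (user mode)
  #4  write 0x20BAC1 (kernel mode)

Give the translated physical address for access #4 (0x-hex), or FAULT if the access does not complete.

Walk each access:
#0 VA=0x1016350 (w,user):
  [0] read 0x25 idx=8: raw=0x27007 flags P=1 W=1 U=1 S=0
  [1] read 0x27 idx=22: raw=0x28007 flags P=1 W=1 U=1 S=0
  ⇒ phys 0x28350  [2 reads]
#1 VA=0x321CCCA (r,user):
  [0] read 0x25 idx=25: raw=0x2C007 flags P=1 W=1 U=1 S=0
  [1] read 0x2C idx=28: raw=0x2E007 flags P=1 W=1 U=1 S=0
  ⇒ phys 0x2ECCA  [2 reads]
#2 VA=0x1C1C075 (r,kernel):
  [0] read 0x25 idx=14: raw=0x2F007 flags P=1 W=1 U=1 S=0
  [1] read 0x2F idx=28: raw=0x30007 flags P=1 W=1 U=1 S=0
  ⇒ phys 0x30075  [2 reads]
#3 VA=0x3A0841D (w,user):
  [0] read 0x25 idx=29: raw=0x31007 flags P=1 W=1 U=1 S=0
  [1] read 0x31 idx=8: raw=0x33007 flags P=1 W=1 U=1 S=0
  ⇒ phys 0x3341D  [2 reads]
#4 VA=0x20BAC1 (w,kernel):
  [0] read 0x25 idx=1: raw=0x34007 flags P=1 W=1 U=1 S=0
  [1] read 0x34 idx=11: raw=0x14006 flags P=0 W=1 U=1 S=0
  → PAGE_NOT_PRESENT  (2 entries read)

Access #4 PA: FAULT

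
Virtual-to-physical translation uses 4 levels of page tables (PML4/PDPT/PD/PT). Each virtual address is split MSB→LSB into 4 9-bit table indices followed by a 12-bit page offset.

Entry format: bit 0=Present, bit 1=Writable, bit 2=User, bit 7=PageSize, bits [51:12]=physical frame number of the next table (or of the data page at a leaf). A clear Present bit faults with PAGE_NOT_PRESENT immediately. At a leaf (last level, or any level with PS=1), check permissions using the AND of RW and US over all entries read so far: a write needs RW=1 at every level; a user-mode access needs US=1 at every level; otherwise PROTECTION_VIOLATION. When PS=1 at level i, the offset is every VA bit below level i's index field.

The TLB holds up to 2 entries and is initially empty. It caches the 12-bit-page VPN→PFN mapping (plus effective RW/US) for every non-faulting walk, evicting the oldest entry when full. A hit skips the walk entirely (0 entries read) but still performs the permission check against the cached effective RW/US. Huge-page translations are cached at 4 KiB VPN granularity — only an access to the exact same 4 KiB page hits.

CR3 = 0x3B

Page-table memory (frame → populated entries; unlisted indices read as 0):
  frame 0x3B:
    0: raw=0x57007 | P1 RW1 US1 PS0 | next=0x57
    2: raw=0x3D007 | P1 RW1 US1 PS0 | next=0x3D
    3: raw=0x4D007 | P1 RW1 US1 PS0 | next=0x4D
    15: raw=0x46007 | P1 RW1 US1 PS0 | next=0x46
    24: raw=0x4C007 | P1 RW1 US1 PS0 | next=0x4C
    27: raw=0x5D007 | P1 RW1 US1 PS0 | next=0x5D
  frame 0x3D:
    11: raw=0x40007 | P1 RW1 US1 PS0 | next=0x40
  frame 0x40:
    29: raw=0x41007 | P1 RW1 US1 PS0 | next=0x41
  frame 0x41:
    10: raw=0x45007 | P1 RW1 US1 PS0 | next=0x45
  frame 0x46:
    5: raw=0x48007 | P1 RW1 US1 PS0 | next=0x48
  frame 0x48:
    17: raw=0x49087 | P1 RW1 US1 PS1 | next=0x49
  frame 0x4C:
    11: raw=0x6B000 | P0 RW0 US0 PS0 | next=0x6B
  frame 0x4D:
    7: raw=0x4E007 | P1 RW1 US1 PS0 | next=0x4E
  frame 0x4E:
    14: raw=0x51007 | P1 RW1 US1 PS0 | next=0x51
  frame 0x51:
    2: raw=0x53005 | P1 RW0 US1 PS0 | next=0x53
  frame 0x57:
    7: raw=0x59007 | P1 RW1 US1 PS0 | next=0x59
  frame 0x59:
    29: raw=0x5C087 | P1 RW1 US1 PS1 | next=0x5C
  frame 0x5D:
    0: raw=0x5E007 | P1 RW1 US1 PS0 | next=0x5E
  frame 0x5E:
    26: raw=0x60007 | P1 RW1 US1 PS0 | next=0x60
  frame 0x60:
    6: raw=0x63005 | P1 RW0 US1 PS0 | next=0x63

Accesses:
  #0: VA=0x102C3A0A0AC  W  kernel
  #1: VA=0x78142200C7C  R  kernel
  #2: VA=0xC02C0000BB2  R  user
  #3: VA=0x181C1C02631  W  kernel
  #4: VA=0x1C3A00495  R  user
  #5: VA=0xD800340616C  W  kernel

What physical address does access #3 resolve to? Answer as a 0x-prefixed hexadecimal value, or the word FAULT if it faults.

Per-access translation:
#0 VA=0x102C3A0A0AC (w,kernel):
  L0: frame=0x3B idx=2 entry=0x3D007 [P=1 RW=1 US=1 PS=0]
  L1: frame=0x3D idx=11 entry=0x40007 [P=1 RW=1 US=1 PS=0]
  L2: frame=0x40 idx=29 entry=0x41007 [P=1 RW=1 US=1 PS=0]
  L3: frame=0x41 idx=10 entry=0x45007 [P=1 RW=1 US=1 PS=0]
  ✓ 0x450AC  — 4 lookups
#1 VA=0x78142200C7C (r,kernel):
  L0: frame=0x3B idx=15 entry=0x46007 [P=1 RW=1 US=1 PS=0]
  L1: frame=0x46 idx=5 entry=0x48007 [P=1 RW=1 US=1 PS=0]
  L2: frame=0x48 idx=17 entry=0x49087 [P=1 RW=1 US=1 PS=1]
  ✓ 0x49C7C (huge @L2)  — 3 lookups
#2 VA=0xC02C0000BB2 (r,user):
  L0: frame=0x3B idx=24 entry=0x4C007 [P=1 RW=1 US=1 PS=0]
  L1: frame=0x4C idx=11 entry=0x6B000 [P=0 RW=0 US=0 PS=0]
  → PAGE_NOT_PRESENT  (2 entries read)
#3 VA=0x181C1C02631 (w,kernel):
  L0: frame=0x3B idx=3 entry=0x4D007 [P=1 RW=1 US=1 PS=0]
  L1: frame=0x4D idx=7 entry=0x4E007 [P=1 RW=1 US=1 PS=0]
  L2: frame=0x4E idx=14 entry=0x51007 [P=1 RW=1 US=1 PS=0]
  L3: frame=0x51 idx=2 entry=0x53005 [P=1 RW=0 US=1 PS=0]
  → PROTECTION_VIOLATION  (4 entries read)
#4 VA=0x1C3A00495 (r,user):
  L0: frame=0x3B idx=0 entry=0x57007 [P=1 RW=1 US=1 PS=0]
  L1: frame=0x57 idx=7 entry=0x59007 [P=1 RW=1 US=1 PS=0]
  L2: frame=0x59 idx=29 entry=0x5C087 [P=1 RW=1 US=1 PS=1]
  ✓ 0x5C495 (huge @L2)  — 3 lookups
#5 VA=0xD800340616C (w,kernel):
  L0: frame=0x3B idx=27 entry=0x5D007 [P=1 RW=1 US=1 PS=0]
  L1: frame=0x5D idx=0 entry=0x5E007 [P=1 RW=1 US=1 PS=0]
  L2: frame=0x5E idx=26 entry=0x60007 [P=1 RW=1 US=1 PS=0]
  L3: frame=0x60 idx=6 entry=0x63005 [P=1 RW=0 US=1 PS=0]
  → PROTECTION_VIOLATION  (4 entries read)

Access #3 PA: FAULT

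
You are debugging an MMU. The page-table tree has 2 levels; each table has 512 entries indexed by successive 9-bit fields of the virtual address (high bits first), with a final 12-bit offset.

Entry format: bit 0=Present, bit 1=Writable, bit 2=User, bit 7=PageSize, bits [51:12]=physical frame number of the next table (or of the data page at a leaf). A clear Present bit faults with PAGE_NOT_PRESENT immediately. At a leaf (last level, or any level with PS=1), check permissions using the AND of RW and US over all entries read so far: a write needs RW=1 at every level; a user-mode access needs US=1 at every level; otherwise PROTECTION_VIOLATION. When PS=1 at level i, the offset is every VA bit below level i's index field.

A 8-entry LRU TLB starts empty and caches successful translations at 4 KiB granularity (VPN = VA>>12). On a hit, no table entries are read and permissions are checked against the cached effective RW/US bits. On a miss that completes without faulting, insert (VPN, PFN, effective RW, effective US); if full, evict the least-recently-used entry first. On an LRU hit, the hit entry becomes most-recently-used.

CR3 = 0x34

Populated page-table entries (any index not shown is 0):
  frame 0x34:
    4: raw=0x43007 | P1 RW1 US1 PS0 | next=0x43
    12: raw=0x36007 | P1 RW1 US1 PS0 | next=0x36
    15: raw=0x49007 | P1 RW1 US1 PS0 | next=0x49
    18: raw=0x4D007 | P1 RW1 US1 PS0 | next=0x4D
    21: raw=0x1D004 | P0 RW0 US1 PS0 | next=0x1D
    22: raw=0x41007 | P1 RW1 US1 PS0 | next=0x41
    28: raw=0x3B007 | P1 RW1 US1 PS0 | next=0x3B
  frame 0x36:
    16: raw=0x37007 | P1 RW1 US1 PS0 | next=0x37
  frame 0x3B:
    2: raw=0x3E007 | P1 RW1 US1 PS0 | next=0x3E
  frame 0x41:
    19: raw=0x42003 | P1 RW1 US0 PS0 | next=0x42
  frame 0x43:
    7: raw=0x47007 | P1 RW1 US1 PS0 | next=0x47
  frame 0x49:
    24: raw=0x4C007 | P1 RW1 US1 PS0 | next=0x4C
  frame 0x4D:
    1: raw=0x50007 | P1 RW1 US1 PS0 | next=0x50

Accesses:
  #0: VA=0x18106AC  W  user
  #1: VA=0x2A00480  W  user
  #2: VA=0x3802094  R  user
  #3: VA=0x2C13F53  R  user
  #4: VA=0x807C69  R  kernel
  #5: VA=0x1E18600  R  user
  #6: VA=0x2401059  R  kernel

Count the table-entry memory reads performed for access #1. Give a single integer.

Walk each access:
#0 VA=0x18106AC (w,user):
  [0] read 0x34 idx=12: raw=0x36007 flags P=1 W=1 U=1 S=0
  [1] read 0x36 idx=16: raw=0x37007 flags P=1 W=1 U=1 S=0
  → PA=0x376AC  (2 entries read)
#1 VA=0x2A00480 (w,user):
  [0] read 0x34 idx=21: raw=0x1D004 flags P=0 W=0 U=1 S=0
  ✗ PAGE_NOT_PRESENT  [1 reads]
#2 VA=0x3802094 (r,user):
  [0] read 0x34 idx=28: raw=0x3B007 flags P=1 W=1 U=1 S=0
  [1] read 0x3B idx=2: raw=0x3E007 flags P=1 W=1 U=1 S=0
  → PA=0x3E094  (2 entries read)
#3 VA=0x2C13F53 (r,user):
  [0] read 0x34 idx=22: raw=0x41007 flags P=1 W=1 U=1 S=0
  [1] read 0x41 idx=19: raw=0x42003 flags P=1 W=1 U=0 S=0
  ✗ PROTECTION_VIOLATION  [2 reads]
#4 VA=0x807C69 (r,kernel):
  [0] read 0x34 idx=4: raw=0x43007 flags P=1 W=1 U=1 S=0
  [1] read 0x43 idx=7: raw=0x47007 flags P=1 W=1 U=1 S=0
  → PA=0x47C69  (2 entries read)
#5 VA=0x1E18600 (r,user):
  [0] read 0x34 idx=15: raw=0x49007 flags P=1 W=1 U=1 S=0
  [1] read 0x49 idx=24: raw=0x4C007 flags P=1 W=1 U=1 S=0
  → PA=0x4C600  (2 entries read)
#6 VA=0x2401059 (r,kernel):
  [0] read 0x34 idx=18: raw=0x4D007 flags P=1 W=1 U=1 S=0
  [1] read 0x4D idx=1: raw=0x50007 flags P=1 W=1 U=1 S=0
  → PA=0x50059  (2 entries read)

Entries read for #1: 1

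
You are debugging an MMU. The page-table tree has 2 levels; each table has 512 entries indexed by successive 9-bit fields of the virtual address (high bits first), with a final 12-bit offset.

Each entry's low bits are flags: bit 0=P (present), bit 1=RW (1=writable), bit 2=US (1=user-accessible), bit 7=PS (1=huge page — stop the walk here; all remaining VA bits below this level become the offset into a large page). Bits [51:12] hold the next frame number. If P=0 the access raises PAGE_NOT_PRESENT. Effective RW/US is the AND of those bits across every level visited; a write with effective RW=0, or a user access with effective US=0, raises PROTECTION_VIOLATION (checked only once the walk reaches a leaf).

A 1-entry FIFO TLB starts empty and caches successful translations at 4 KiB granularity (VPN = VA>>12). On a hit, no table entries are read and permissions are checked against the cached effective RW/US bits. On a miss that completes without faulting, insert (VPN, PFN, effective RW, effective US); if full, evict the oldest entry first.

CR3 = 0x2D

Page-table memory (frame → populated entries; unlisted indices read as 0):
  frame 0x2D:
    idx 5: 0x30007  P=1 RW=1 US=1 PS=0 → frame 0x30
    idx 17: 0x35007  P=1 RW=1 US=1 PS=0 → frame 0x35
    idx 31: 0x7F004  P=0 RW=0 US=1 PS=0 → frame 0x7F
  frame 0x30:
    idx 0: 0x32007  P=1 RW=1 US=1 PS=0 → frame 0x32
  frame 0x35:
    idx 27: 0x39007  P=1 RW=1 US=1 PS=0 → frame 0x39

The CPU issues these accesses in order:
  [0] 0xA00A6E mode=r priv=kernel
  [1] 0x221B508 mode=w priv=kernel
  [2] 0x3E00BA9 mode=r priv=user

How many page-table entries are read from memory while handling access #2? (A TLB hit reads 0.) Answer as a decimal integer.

Trace:
#0 VA=0xA00A6E (r,kernel):
  L0: frame=0x2D idx=5 entry=0x30007 [P=1 RW=1 US=1 PS=0]
  L1: frame=0x30 idx=0 entry=0x32007 [P=1 RW=1 US=1 PS=0]
  ✓ 0x32A6E  — 2 lookups
#1 VA=0x221B508 (w,kernel):
  L0: frame=0x2D idx=17 entry=0x35007 [P=1 RW=1 US=1 PS=0]
  L1: frame=0x35 idx=27 entry=0x39007 [P=1 RW=1 US=1 PS=0]
  ✓ 0x39508  — 2 lookups
#2 VA=0x3E00BA9 (r,user):
  L0: frame=0x2D idx=31 entry=0x7F004 [P=0 RW=0 US=1 PS=0]
  → PAGE_NOT_PRESENT  (1 entries read)

Entries read for #2: 1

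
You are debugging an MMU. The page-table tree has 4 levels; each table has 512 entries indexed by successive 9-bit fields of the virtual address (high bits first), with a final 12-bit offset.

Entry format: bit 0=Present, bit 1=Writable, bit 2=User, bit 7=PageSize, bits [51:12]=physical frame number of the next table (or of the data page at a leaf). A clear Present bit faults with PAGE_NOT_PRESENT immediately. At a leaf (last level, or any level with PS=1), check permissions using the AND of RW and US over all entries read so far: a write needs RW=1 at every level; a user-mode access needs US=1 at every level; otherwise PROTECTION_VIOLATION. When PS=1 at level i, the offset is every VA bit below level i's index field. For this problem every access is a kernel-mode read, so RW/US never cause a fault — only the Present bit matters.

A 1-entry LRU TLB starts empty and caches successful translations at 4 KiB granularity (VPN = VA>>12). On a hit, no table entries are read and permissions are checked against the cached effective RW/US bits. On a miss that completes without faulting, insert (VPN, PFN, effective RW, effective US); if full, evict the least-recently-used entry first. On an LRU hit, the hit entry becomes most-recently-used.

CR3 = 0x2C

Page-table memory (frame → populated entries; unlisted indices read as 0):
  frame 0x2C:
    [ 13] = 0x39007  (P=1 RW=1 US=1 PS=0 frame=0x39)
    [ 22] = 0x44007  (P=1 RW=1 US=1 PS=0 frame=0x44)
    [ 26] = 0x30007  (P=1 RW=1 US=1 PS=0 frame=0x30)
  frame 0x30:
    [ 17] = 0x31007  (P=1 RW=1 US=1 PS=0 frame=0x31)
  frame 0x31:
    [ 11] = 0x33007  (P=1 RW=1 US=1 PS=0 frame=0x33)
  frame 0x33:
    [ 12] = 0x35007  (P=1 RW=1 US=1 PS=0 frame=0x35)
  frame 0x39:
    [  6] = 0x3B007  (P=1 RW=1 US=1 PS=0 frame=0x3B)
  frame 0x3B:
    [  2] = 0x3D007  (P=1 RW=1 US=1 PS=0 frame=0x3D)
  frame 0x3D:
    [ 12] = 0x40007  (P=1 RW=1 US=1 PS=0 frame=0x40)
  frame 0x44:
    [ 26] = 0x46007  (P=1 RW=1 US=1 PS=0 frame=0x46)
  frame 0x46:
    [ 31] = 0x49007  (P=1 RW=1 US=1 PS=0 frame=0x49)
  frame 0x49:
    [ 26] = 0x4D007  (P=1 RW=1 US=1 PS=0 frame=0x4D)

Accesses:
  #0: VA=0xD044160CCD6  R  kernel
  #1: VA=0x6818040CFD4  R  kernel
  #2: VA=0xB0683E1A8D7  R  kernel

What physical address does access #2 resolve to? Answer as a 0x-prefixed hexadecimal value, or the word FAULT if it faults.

Walk each access:
#0 VA=0xD044160CCD6 (r,kernel):
  L0 @0x2C[26] → 0x30007  P=1,RW=1,US=1,PS=0
  L1 @0x30[17] → 0x31007  P=1,RW=1,US=1,PS=0
  L2 @0x31[11] → 0x33007  P=1,RW=1,US=1,PS=0
  L3 @0x33[12] → 0x35007  P=1,RW=1,US=1,PS=0
  ⇒ phys 0x35CD6  [4 reads]
#1 VA=0x6818040CFD4 (r,kernel):
  L0 @0x2C[13] → 0x39007  P=1,RW=1,US=1,PS=0
  L1 @0x39[6] → 0x3B007  P=1,RW=1,US=1,PS=0
  L2 @0x3B[2] → 0x3D007  P=1,RW=1,US=1,PS=0
  L3 @0x3D[12] → 0x40007  P=1,RW=1,US=1,PS=0
  ⇒ phys 0x40FD4  [4 reads]
#2 VA=0xB0683E1A8D7 (r,kernel):
  L0 @0x2C[22] → 0x44007  P=1,RW=1,US=1,PS=0
  L1 @0x44[26] → 0x46007  P=1,RW=1,US=1,PS=0
  L2 @0x46[31] → 0x49007  P=1,RW=1,US=1,PS=0
  L3 @0x49[26] → 0x4D007  P=1,RW=1,US=1,PS=0
  ⇒ phys 0x4D8D7  [4 reads]

Access #2 PA: 0x4D8D7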